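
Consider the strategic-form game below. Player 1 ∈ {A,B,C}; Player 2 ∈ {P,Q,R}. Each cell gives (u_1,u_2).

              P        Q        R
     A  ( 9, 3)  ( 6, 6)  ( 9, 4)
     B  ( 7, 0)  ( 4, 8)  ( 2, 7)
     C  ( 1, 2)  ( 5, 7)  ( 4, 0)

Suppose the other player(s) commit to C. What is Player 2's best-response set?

BR_2 = {Q}

u_2(P vs C) = 2
u_2(Q vs C) = 7
u_2(R vs C) = 0
max payoff 7 at {Q}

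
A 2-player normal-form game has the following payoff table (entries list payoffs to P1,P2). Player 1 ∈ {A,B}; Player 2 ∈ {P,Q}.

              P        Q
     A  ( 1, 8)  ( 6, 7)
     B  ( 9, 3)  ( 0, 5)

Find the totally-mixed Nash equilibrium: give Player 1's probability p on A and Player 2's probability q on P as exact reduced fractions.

P1 indiff ⇒ q·1+(1-q)·6 = q·9+(1-q)·0 ⇒ q(-8) = (1-q)(-6) ⇒ q = 3/7
P2 indiff ⇒ p·8+(1-p)·3 = p·7+(1-p)·5 ⇒ p(1) = (1-p)(2) ⇒ p = 2/3

P1 mixes 2/3 on A; P2 mixes 3/7 on P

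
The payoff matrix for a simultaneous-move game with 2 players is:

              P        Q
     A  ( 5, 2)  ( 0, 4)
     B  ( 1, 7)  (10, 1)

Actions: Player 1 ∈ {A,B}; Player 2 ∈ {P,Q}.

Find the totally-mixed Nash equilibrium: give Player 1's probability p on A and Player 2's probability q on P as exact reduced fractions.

(p,q) = (3/4, 5/7)

P1 indiff ⇒ q·5+(1-q)·0 = q·1+(1-q)·10 ⇒ q(4) = (1-q)(10) ⇒ q = 5/7
P2 indiff ⇒ p·2+(1-p)·7 = p·4+(1-p)·1 ⇒ p(-2) = (1-p)(-6) ⇒ p = 3/4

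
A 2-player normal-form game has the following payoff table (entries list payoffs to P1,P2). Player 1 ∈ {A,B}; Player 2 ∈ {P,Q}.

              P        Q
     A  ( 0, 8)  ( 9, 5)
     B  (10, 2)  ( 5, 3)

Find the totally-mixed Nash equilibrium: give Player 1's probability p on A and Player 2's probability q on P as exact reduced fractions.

p=1/4, q=2/7

P1 indiff ⇒ q·0+(1-q)·9 = q·10+(1-q)·5 ⇒ q(-10) = (1-q)(-4) ⇒ q = 2/7
P2 indiff ⇒ p·8+(1-p)·2 = p·5+(1-p)·3 ⇒ p(3) = (1-p)(1) ⇒ p = 1/4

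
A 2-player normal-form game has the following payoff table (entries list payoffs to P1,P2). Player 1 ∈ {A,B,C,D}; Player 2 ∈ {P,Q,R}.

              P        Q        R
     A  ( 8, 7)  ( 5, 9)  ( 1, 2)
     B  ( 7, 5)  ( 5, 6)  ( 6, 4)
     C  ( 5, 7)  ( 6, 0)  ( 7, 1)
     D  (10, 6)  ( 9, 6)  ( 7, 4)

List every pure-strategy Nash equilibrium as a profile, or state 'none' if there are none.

PSNE = {(D,P), (D,Q)}

(A,P): not NE [P1→D gives 10>8; P2→Q gives 9>7]
(A,Q): not NE [P1→D gives 9>5]
(A,R): not NE [P1→D gives 7>1; P2→Q gives 9>2]
(B,P): not NE [P1→D gives 10>7; P2→Q gives 6>5]
(B,Q): not NE [P1→D gives 9>5]
(B,R): not NE [P1→D gives 7>6; P2→Q gives 6>4]
(C,P): not NE [P1→D gives 10>5]
(C,Q): not NE [P1→D gives 9>6; P2→P gives 7>0]
(C,R): not NE [P2→P gives 7>1]
(D,P): NE
(D,Q): NE
(D,R): not NE [P2→Q gives 6>4]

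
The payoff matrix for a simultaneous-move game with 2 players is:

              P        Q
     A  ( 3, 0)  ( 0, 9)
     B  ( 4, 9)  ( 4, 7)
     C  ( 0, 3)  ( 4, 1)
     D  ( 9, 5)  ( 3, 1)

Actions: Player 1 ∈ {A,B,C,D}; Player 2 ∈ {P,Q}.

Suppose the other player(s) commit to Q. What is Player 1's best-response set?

u_1(A vs Q) = 0
u_1(B vs Q) = 4
u_1(C vs Q) = 4
u_1(D vs Q) = 3
max payoff 4 at {B,C}

BR_1 = {B,C}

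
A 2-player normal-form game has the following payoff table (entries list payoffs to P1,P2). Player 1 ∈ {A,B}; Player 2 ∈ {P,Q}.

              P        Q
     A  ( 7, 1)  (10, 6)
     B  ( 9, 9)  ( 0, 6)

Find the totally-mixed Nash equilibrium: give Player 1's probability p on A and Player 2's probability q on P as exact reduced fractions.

P1 mixes 3/8 on A; P2 mixes 5/6 on P

P1 indiff ⇒ q·7+(1-q)·10 = q·9+(1-q)·0 ⇒ q(-2) = (1-q)(-10) ⇒ q = 5/6
P2 indiff ⇒ p·1+(1-p)·9 = p·6+(1-p)·6 ⇒ p(-5) = (1-p)(-3) ⇒ p = 3/8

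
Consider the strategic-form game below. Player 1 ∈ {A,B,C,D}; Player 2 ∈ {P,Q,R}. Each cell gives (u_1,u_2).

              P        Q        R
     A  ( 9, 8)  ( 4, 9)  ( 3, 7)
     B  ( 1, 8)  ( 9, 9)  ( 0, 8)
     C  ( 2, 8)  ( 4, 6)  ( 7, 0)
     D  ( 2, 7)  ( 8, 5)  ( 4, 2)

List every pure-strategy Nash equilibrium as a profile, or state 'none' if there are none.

(A,P): not NE [P2→Q gives 9>8]
(A,Q): not NE [P1→B gives 9>4]
(A,R): not NE [P1→C gives 7>3; P2→Q gives 9>7]
(B,P): not NE [P1→A gives 9>1; P2→Q gives 9>8]
(B,Q): NE
(B,R): not NE [P1→C gives 7>0; P2→Q gives 9>8]
(C,P): not NE [P1→A gives 9>2]
(C,Q): not NE [P1→B gives 9>4; P2→P gives 8>6]
(C,R): not NE [P2→P gives 8>0]
(D,P): not NE [P1→A gives 9>2]
(D,Q): not NE [P1→B gives 9>8; P2→P gives 7>5]
(D,R): not NE [P1→C gives 7>4; P2→P gives 7>2]

PSNE = {(B,Q)}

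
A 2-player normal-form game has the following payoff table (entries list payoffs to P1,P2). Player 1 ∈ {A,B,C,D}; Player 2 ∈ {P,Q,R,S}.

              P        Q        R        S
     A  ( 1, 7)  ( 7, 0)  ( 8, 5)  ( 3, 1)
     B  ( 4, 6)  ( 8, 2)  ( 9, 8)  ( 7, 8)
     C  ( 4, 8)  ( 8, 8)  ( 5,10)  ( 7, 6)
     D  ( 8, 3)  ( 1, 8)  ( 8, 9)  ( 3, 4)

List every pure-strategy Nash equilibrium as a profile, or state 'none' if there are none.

NE set: (B,R), (B,S)

(A,P): not NE [P1→D gives 8>1]
(A,Q): not NE [P1→C gives 8>7; P2→P gives 7>0]
(A,R): not NE [P1→B gives 9>8; P2→P gives 7>5]
(A,S): not NE [P1→C gives 7>3; P2→P gives 7>1]
(B,P): not NE [P1→D gives 8>4; P2→S gives 8>6]
(B,Q): not NE [P2→S gives 8>2]
(B,R): NE
(B,S): NE
(C,P): not NE [P1→D gives 8>4; P2→R gives 10>8]
(C,Q): not NE [P2→R gives 10>8]
(C,R): not NE [P1→B gives 9>5]
(C,S): not NE [P2→R gives 10>6]
(D,P): not NE [P2→R gives 9>3]
(D,Q): not NE [P1→C gives 8>1; P2→R gives 9>8]
(D,R): not NE [P1→B gives 9>8]
(D,S): not NE [P1→C gives 7>3; P2→R gives 9>4]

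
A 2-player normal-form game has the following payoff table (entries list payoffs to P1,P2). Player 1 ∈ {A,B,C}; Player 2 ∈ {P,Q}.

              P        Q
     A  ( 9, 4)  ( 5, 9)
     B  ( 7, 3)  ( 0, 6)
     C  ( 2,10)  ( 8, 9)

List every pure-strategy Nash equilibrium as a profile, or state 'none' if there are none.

No pure NE.

(A,P): not NE [P2→Q gives 9>4]
(A,Q): not NE [P1→C gives 8>5]
(B,P): not NE [P1→A gives 9>7; P2→Q gives 6>3]
(B,Q): not NE [P1→C gives 8>0]
(C,P): not NE [P1→A gives 9>2]
(C,Q): not NE [P2→P gives 10>9]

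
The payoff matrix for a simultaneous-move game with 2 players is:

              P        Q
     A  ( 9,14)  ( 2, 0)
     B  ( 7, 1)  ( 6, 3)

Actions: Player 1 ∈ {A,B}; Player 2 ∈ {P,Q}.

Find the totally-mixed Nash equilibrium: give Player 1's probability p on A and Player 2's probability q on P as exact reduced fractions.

P1 indiff ⇒ q·9+(1-q)·2 = q·7+(1-q)·6 ⇒ q(2) = (1-q)(4) ⇒ q = 2/3
P2 indiff ⇒ p·14+(1-p)·1 = p·0+(1-p)·3 ⇒ p(14) = (1-p)(2) ⇒ p = 1/8

P1 mixes 1/8 on A; P2 mixes 2/3 on P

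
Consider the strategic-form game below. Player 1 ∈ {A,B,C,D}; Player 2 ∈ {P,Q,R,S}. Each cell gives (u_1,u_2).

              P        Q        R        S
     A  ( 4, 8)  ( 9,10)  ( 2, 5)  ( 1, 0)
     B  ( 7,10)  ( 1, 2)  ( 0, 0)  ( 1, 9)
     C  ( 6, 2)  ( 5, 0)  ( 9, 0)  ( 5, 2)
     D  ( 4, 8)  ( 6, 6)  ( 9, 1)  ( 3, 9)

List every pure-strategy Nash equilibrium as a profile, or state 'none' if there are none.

Nash profiles: (A,Q), (B,P), (C,S)

(A,P): not NE [P1→B gives 7>4; P2→Q gives 10>8]
(A,Q): NE
(A,R): not NE [P1→D gives 9>2; P2→Q gives 10>5]
(A,S): not NE [P1→C gives 5>1; P2→Q gives 10>0]
(B,P): NE
(B,Q): not NE [P1→A gives 9>1; P2→P gives 10>2]
(B,R): not NE [P1→D gives 9>0; P2→P gives 10>0]
(B,S): not NE [P1→C gives 5>1; P2→P gives 10>9]
(C,P): not NE [P1→B gives 7>6]
(C,Q): not NE [P1→A gives 9>5; P2→S gives 2>0]
(C,R): not NE [P2→S gives 2>0]
(C,S): NE
(D,P): not NE [P1→B gives 7>4; P2→S gives 9>8]
(D,Q): not NE [P1→A gives 9>6; P2→S gives 9>6]
(D,R): not NE [P2→S gives 9>1]
(D,S): not NE [P1→C gives 5>3]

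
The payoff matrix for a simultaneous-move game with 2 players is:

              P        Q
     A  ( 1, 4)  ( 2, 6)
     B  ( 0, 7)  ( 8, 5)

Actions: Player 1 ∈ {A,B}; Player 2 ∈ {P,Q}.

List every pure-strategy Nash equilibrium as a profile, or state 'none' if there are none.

(A,P): not NE [P2→Q gives 6>4]
(A,Q): not NE [P1→B gives 8>2]
(B,P): not NE [P1→A gives 1>0]
(B,Q): not NE [P2→P gives 7>5]

PSNE: ∅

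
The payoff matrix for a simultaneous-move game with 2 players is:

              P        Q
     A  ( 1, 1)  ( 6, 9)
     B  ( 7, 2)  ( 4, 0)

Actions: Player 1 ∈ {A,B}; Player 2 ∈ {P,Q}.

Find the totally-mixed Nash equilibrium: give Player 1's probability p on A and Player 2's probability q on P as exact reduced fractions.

P1 indiff ⇒ q·1+(1-q)·6 = q·7+(1-q)·4 ⇒ q(-6) = (1-q)(-2) ⇒ q = 1/4
P2 indiff ⇒ p·1+(1-p)·2 = p·9+(1-p)·0 ⇒ p(-8) = (1-p)(-2) ⇒ p = 1/5

P1 mixes 1/5 on A; P2 mixes 1/4 on P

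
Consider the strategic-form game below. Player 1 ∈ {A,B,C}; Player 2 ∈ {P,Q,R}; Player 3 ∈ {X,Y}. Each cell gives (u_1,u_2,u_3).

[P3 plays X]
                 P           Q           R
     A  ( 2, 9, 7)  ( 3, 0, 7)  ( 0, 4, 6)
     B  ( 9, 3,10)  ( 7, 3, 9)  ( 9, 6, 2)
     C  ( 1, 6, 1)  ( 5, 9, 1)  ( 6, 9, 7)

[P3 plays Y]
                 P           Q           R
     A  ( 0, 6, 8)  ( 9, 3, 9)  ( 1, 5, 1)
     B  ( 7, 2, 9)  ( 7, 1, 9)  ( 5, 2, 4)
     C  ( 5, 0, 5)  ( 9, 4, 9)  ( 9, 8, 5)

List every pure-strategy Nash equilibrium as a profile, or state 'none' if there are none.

(A,P,X): not NE [P1→B gives 9>2; P3→Y gives 8>7]
(A,P,Y): not NE [P1→B gives 7>0]
(A,Q,X): not NE [P1→B gives 7>3; P2→P gives 9>0; P3→Y gives 9>7]
(A,Q,Y): not NE [P2→P gives 6>3]
(A,R,X): not NE [P1→B gives 9>0; P2→P gives 9>4]
(A,R,Y): not NE [P1→C gives 9>1; P2→P gives 6>5; P3→X gives 6>1]
(B,P,X): not NE [P2→R gives 6>3]
(B,P,Y): not NE [P3→X gives 10>9]
(B,Q,X): not NE [P2→R gives 6>3]
(B,Q,Y): not NE [P1→C gives 9>7; P2→R gives 2>1]
(B,R,X): not NE [P3→Y gives 4>2]
(B,R,Y): not NE [P1→C gives 9>5]
(C,P,X): not NE [P1→B gives 9>1; P2→R gives 9>6; P3→Y gives 5>1]
(C,P,Y): not NE [P1→B gives 7>5; P2→R gives 8>0]
(C,Q,X): not NE [P1→B gives 7>5; P3→Y gives 9>1]
(C,Q,Y): not NE [P2→R gives 8>4]
(C,R,X): not NE [P1→B gives 9>6]
(C,R,Y): not NE [P3→X gives 7>5]

No pure NE.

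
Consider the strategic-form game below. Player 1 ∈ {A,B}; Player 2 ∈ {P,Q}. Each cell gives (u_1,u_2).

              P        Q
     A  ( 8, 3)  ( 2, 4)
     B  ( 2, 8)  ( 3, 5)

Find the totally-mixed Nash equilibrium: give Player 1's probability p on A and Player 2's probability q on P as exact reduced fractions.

(p,q) = (3/4, 1/7)

P1 indiff ⇒ q·8+(1-q)·2 = q·2+(1-q)·3 ⇒ q(6) = (1-q)(1) ⇒ q = 1/7
P2 indiff ⇒ p·3+(1-p)·8 = p·4+(1-p)·5 ⇒ p(-1) = (1-p)(-3) ⇒ p = 3/4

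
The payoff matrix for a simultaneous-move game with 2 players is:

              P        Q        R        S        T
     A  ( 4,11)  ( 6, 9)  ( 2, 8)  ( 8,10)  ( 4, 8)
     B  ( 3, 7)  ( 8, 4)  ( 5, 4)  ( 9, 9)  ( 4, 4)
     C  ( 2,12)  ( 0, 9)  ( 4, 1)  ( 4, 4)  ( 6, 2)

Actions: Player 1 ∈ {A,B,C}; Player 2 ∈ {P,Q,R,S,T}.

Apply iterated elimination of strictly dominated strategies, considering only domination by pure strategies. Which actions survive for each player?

P2 drop Q (P beats it: A:11>9 B:7>4 C:12>9)
P2 drop R (P beats it: A:11>8 B:7>4 C:12>1)
P2 drop T (P beats it: A:11>8 B:7>4 C:12>2)
P1 drop C (A beats it: P:4>2 S:8>4)
P1→{A,B} P2→{P,S}

IESDS → P1:{A,B} P2:{P,S}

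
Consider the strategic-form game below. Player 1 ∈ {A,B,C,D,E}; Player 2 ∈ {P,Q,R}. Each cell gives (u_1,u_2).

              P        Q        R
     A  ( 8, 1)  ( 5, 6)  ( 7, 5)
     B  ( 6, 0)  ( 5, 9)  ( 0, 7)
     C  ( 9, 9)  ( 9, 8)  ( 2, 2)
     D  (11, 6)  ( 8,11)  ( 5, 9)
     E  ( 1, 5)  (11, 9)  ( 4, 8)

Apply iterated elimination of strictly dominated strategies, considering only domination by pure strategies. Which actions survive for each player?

Remaining: P1:{C,D,E} P2:{P,Q}

P1 drop B (C beats it: P:9>6 Q:9>5 R:2>0)
P2 drop R (Q beats it: A:6>5 C:8>2 D:11>9 E:9>8)
P1 drop A (C beats it: P:9>8 Q:9>5)
P1→{C,D,E} P2→{P,Q}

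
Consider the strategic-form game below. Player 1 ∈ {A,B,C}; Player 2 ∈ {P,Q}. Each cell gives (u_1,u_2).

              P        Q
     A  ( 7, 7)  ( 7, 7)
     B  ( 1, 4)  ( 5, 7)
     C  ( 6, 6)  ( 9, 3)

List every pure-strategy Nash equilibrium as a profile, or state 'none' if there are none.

NE set: (A,P)

(A,P): NE
(A,Q): not NE [P1→C gives 9>7]
(B,P): not NE [P1→A gives 7>1; P2→Q gives 7>4]
(B,Q): not NE [P1→C gives 9>5]
(C,P): not NE [P1→A gives 7>6]
(C,Q): not NE [P2→P gives 6>3]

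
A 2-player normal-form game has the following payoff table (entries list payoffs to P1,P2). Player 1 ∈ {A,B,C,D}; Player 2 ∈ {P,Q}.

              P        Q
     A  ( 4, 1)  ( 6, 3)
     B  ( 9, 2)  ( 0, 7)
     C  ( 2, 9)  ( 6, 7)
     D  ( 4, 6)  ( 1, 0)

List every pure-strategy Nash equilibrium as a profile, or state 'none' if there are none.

PSNE = {(A,Q)}

(A,P): not NE [P1→B gives 9>4; P2→Q gives 3>1]
(A,Q): NE
(B,P): not NE [P2→Q gives 7>2]
(B,Q): not NE [P1→C gives 6>0]
(C,P): not NE [P1→B gives 9>2]
(C,Q): not NE [P2→P gives 9>7]
(D,P): not NE [P1→B gives 9>4]
(D,Q): not NE [P1→C gives 6>1; P2→P gives 6>0]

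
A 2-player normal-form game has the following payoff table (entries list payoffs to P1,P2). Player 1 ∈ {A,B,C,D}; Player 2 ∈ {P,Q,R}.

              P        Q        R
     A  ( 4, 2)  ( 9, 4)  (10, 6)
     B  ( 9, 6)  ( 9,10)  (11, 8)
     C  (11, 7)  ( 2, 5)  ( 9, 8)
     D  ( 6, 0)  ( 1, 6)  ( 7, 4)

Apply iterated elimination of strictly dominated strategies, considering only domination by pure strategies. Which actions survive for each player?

P1 drop D (B beats it: P:9>6 Q:9>1 R:11>7)
P2 drop P (R beats it: A:6>2 B:8>6 C:8>7)
P1 drop C (A beats it: Q:9>2 R:10>9)
P1→{A,B} P2→{Q,R}

IESDS → P1:{A,B} P2:{Q,R}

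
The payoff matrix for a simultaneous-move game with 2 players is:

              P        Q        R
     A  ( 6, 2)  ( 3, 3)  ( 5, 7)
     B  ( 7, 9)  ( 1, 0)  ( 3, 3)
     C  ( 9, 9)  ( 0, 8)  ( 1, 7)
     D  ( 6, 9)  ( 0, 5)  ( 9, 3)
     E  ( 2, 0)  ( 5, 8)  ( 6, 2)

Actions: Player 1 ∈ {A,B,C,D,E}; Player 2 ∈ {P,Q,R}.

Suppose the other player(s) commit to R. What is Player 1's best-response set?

BR_1 = {D}

u_1(A vs R) = 5
u_1(B vs R) = 3
u_1(C vs R) = 1
u_1(D vs R) = 9
u_1(E vs R) = 6
max payoff 9 at {D}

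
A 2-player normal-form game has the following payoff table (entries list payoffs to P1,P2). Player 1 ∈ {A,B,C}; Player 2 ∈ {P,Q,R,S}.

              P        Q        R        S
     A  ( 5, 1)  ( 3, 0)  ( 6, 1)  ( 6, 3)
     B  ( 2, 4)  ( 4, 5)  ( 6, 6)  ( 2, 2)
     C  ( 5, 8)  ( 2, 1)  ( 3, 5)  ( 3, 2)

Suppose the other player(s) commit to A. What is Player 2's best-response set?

argmax u_2 = {S}

u_2(P vs A) = 1
u_2(Q vs A) = 0
u_2(R vs A) = 1
u_2(S vs A) = 3
max payoff 3 at {S}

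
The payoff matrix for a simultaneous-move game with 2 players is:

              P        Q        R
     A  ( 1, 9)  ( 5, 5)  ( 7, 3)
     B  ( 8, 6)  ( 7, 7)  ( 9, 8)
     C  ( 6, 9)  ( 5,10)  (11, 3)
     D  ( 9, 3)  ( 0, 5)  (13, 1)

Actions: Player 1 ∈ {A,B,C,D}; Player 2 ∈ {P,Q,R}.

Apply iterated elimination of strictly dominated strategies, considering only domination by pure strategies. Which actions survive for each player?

P1 drop A (B beats it: P:8>1 Q:7>5 R:9>7)
P2 drop P (Q beats it: B:7>6 C:10>9 D:5>3)
P1→{B,C,D} P2→{Q,R}

Remaining: P1:{B,C,D} P2:{Q,R}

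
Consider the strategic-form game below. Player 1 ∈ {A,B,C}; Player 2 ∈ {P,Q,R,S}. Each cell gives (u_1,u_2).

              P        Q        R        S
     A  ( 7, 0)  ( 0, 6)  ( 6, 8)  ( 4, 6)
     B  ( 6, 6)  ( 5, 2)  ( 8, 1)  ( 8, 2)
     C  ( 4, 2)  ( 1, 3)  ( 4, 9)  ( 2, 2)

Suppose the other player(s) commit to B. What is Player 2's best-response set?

u_2(P vs B) = 6
u_2(Q vs B) = 2
u_2(R vs B) = 1
u_2(S vs B) = 2
max payoff 6 at {P}

argmax u_2 = {P}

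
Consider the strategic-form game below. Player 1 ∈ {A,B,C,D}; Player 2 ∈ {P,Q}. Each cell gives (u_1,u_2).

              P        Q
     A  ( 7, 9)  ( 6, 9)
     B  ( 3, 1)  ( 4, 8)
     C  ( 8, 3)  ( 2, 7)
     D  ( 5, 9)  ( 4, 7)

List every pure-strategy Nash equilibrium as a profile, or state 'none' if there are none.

(A,P): not NE [P1→C gives 8>7]
(A,Q): NE
(B,P): not NE [P1→C gives 8>3; P2→Q gives 8>1]
(B,Q): not NE [P1→A gives 6>4]
(C,P): not NE [P2→Q gives 7>3]
(C,Q): not NE [P1→A gives 6>2]
(D,P): not NE [P1→C gives 8>5]
(D,Q): not NE [P1→A gives 6>4; P2→P gives 9>7]

Nash profiles: (A,Q)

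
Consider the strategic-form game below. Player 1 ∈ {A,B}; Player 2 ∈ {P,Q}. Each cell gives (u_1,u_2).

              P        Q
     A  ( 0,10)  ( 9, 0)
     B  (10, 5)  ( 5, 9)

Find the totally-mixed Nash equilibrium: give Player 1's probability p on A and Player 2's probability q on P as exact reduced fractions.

p=2/7, q=2/7

P1 indiff ⇒ q·0+(1-q)·9 = q·10+(1-q)·5 ⇒ q(-10) = (1-q)(-4) ⇒ q = 2/7
P2 indiff ⇒ p·10+(1-p)·5 = p·0+(1-p)·9 ⇒ p(10) = (1-p)(4) ⇒ p = 2/7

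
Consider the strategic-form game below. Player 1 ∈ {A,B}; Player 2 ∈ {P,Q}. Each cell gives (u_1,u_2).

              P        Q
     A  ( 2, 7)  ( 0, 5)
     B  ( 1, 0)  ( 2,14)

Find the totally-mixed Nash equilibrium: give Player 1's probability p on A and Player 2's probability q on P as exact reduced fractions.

P1 indiff ⇒ q·2+(1-q)·0 = q·1+(1-q)·2 ⇒ q(1) = (1-q)(2) ⇒ q = 2/3
P2 indiff ⇒ p·7+(1-p)·0 = p·5+(1-p)·14 ⇒ p(2) = (1-p)(14) ⇒ p = 7/8

p=7/8, q=2/3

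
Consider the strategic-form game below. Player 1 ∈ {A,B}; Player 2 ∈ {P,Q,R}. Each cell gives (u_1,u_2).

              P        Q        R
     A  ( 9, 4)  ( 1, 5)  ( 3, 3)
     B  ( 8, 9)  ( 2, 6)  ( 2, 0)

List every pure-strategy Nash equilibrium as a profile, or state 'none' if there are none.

(A,P): not NE [P2→Q gives 5>4]
(A,Q): not NE [P1→B gives 2>1]
(A,R): not NE [P2→Q gives 5>3]
(B,P): not NE [P1→A gives 9>8]
(B,Q): not NE [P2→P gives 9>6]
(B,R): not NE [P1→A gives 3>2; P2→P gives 9>0]

No pure NE.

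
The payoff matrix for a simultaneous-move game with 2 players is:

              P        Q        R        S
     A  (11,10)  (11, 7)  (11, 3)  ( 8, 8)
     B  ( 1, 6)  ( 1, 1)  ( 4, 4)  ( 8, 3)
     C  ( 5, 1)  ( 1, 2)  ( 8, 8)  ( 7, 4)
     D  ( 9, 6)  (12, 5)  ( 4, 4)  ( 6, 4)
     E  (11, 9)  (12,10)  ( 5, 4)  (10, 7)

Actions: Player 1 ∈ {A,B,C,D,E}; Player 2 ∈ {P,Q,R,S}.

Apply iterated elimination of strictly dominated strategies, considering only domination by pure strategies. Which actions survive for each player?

Remaining: P1:{A,D,E} P2:{P,Q}

P1 drop B (E beats it: P:11>1 Q:12>1 R:5>4 S:10>8)
P1 drop C (A beats it: P:11>5 Q:11>1 R:11>8 S:8>7)
P2 drop R (P beats it: A:10>3 D:6>4 E:9>4)
P2 drop S (P beats it: A:10>8 D:6>4 E:9>7)
P1→{A,D,E} P2→{P,Q}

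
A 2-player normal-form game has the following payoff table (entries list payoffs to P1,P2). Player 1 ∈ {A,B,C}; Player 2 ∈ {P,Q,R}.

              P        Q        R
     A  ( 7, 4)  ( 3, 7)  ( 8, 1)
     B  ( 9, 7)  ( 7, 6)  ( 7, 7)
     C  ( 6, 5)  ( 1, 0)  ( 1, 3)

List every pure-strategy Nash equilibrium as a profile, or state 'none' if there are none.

(A,P): not NE [P1→B gives 9>7; P2→Q gives 7>4]
(A,Q): not NE [P1→B gives 7>3]
(A,R): not NE [P2→Q gives 7>1]
(B,P): NE
(B,Q): not NE [P2→R gives 7>6]
(B,R): not NE [P1→A gives 8>7]
(C,P): not NE [P1→B gives 9>6]
(C,Q): not NE [P1→B gives 7>1; P2→P gives 5>0]
(C,R): not NE [P1→A gives 8>1; P2→P gives 5>3]

NE set: (B,P)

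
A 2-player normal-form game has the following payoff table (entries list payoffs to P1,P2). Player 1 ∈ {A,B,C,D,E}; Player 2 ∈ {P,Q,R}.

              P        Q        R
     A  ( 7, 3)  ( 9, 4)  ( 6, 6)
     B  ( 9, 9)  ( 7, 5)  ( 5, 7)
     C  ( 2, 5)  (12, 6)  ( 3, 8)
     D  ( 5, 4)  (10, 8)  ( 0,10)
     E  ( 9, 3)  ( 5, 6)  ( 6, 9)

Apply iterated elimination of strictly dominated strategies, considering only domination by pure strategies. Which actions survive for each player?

IESDS → P1:{A,B,E} P2:{P,R}

P2 drop Q (R beats it: A:6>4 B:7>5 C:8>6 D:10>8 E:9>6)
P1 drop C (A beats it: P:7>2 R:6>3)
P1 drop D (A beats it: P:7>5 R:6>0)
P1→{A,B,E} P2→{P,R}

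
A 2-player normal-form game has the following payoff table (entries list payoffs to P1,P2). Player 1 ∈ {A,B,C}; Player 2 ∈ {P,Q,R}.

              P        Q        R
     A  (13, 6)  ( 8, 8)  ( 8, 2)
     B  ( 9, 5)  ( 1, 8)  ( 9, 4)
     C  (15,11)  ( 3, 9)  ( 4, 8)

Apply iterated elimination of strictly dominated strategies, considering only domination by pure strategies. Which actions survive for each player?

IESDS → P1:{A,C} P2:{P,Q}

P2 drop R (P beats it: A:6>2 B:5>4 C:11>8)
P1 drop B (A beats it: P:13>9 Q:8>1)
P1→{A,C} P2→{P,Q}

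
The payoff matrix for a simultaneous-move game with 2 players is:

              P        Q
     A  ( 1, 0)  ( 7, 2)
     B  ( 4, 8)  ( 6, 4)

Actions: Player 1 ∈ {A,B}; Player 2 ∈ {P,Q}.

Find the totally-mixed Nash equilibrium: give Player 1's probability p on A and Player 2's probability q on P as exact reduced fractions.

P1 indiff ⇒ q·1+(1-q)·7 = q·4+(1-q)·6 ⇒ q(-3) = (1-q)(-1) ⇒ q = 1/4
P2 indiff ⇒ p·0+(1-p)·8 = p·2+(1-p)·4 ⇒ p(-2) = (1-p)(-4) ⇒ p = 2/3

p=2/3, q=1/4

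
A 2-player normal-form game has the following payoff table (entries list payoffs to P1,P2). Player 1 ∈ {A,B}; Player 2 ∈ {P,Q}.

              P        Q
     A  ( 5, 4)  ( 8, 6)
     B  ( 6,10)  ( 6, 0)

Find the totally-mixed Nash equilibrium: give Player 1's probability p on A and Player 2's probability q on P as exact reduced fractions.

P1 indiff ⇒ q·5+(1-q)·8 = q·6+(1-q)·6 ⇒ q(-1) = (1-q)(-2) ⇒ q = 2/3
P2 indiff ⇒ p·4+(1-p)·10 = p·6+(1-p)·0 ⇒ p(-2) = (1-p)(-10) ⇒ p = 5/6

(p,q) = (5/6, 2/3)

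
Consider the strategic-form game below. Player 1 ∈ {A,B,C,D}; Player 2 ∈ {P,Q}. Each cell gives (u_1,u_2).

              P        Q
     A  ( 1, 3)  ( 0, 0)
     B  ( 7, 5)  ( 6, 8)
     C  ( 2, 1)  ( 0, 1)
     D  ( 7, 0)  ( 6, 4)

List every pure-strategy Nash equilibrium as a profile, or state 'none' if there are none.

(A,P): not NE [P1→D gives 7>1]
(A,Q): not NE [P1→D gives 6>0; P2→P gives 3>0]
(B,P): not NE [P2→Q gives 8>5]
(B,Q): NE
(C,P): not NE [P1→D gives 7>2]
(C,Q): not NE [P1→D gives 6>0]
(D,P): not NE [P2→Q gives 4>0]
(D,Q): NE

PSNE = {(B,Q), (D,Q)}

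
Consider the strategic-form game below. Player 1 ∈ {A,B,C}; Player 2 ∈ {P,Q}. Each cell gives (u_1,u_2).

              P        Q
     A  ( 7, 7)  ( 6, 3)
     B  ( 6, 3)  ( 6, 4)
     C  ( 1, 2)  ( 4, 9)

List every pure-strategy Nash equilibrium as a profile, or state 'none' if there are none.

(A,P): NE
(A,Q): not NE [P2→P gives 7>3]
(B,P): not NE [P1→A gives 7>6; P2→Q gives 4>3]
(B,Q): NE
(C,P): not NE [P1→A gives 7>1; P2→Q gives 9>2]
(C,Q): not NE [P1→B gives 6>4]

NE set: (A,P), (B,Q)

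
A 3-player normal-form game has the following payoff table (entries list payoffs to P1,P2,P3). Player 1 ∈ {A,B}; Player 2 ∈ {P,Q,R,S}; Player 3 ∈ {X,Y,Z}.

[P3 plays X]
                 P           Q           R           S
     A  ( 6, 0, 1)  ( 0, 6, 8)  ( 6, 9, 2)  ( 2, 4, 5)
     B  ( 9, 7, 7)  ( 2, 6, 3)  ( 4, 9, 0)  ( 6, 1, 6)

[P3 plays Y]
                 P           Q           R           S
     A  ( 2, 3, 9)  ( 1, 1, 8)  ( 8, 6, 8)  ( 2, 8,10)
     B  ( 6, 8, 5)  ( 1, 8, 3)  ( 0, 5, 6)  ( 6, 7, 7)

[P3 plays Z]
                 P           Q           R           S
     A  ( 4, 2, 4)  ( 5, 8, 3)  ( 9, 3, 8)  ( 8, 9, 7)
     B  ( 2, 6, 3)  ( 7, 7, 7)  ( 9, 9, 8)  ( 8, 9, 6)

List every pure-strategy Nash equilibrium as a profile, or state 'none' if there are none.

PSNE = {(B,R,Z)}

(A,P,X): not NE [P1→B gives 9>6; P2→R gives 9>0; P3→Y gives 9>1]
(A,P,Y): not NE [P1→B gives 6>2; P2→S gives 8>3]
(A,P,Z): not NE [P2→S gives 9>2; P3→Y gives 9>4]
(A,Q,X): not NE [P1→B gives 2>0; P2→R gives 9>6]
(A,Q,Y): not NE [P2→S gives 8>1]
(A,Q,Z): not NE [P1→B gives 7>5; P2→S gives 9>8; P3→Y gives 8>3]
(A,R,X): not NE [P3→Z gives 8>2]
(A,R,Y): not NE [P2→S gives 8>6]
(A,R,Z): not NE [P2→S gives 9>3]
(A,S,X): not NE [P1→B gives 6>2; P2→R gives 9>4; P3→Y gives 10>5]
(A,S,Y): not NE [P1→B gives 6>2]
(A,S,Z): not NE [P3→Y gives 10>7]
(B,P,X): not NE [P2→R gives 9>7]
(B,P,Y): not NE [P3→X gives 7>5]
(B,P,Z): not NE [P1→A gives 4>2; P2→S gives 9>6; P3→X gives 7>3]
(B,Q,X): not NE [P2→R gives 9>6; P3→Z gives 7>3]
(B,Q,Y): not NE [P3→Z gives 7>3]
(B,Q,Z): not NE [P2→S gives 9>7]
(B,R,X): not NE [P1→A gives 6>4; P3→Z gives 8>0]
(B,R,Y): not NE [P1→A gives 8>0; P2→Q gives 8>5; P3→Z gives 8>6]
(B,R,Z): NE
(B,S,X): not NE [P2→R gives 9>1; P3→Y gives 7>6]
(B,S,Y): not NE [P2→Q gives 8>7]
(B,S,Z): not NE [P3→Y gives 7>6]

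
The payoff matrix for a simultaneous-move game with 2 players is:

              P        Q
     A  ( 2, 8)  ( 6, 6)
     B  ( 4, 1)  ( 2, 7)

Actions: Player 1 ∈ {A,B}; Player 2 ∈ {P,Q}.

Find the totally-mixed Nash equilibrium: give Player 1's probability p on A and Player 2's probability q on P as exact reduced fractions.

P1 indiff ⇒ q·2+(1-q)·6 = q·4+(1-q)·2 ⇒ q(-2) = (1-q)(-4) ⇒ q = 2/3
P2 indiff ⇒ p·8+(1-p)·1 = p·6+(1-p)·7 ⇒ p(2) = (1-p)(6) ⇒ p = 3/4

p=3/4, q=2/3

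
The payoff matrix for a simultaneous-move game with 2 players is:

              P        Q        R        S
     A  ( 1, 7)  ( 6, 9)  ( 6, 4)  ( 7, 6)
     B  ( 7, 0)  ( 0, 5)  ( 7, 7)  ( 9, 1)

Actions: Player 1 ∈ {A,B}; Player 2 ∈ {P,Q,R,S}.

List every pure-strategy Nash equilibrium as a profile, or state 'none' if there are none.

Nash profiles: (A,Q), (B,R)

(A,P): not NE [P1→B gives 7>1; P2→Q gives 9>7]
(A,Q): NE
(A,R): not NE [P1→B gives 7>6; P2→Q gives 9>4]
(A,S): not NE [P1→B gives 9>7; P2→Q gives 9>6]
(B,P): not NE [P2→R gives 7>0]
(B,Q): not NE [P1→A gives 6>0; P2→R gives 7>5]
(B,R): NE
(B,S): not NE [P2→R gives 7>1]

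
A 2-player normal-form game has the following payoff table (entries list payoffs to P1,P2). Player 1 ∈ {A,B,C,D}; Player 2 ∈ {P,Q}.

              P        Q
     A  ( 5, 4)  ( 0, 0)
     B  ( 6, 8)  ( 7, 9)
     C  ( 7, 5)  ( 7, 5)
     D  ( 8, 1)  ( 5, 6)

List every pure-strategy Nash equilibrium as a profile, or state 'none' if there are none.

(A,P): not NE [P1→D gives 8>5]
(A,Q): not NE [P1→C gives 7>0; P2→P gives 4>0]
(B,P): not NE [P1→D gives 8>6; P2→Q gives 9>8]
(B,Q): NE
(C,P): not NE [P1→D gives 8>7]
(C,Q): NE
(D,P): not NE [P2→Q gives 6>1]
(D,Q): not NE [P1→C gives 7>5]

Nash profiles: (B,Q), (C,Q)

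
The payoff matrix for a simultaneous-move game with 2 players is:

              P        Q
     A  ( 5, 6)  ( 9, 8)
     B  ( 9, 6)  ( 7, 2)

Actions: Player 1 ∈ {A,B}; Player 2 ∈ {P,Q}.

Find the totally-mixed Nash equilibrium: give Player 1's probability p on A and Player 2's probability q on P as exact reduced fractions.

P1 mixes 2/3 on A; P2 mixes 1/3 on P

P1 indiff ⇒ q·5+(1-q)·9 = q·9+(1-q)·7 ⇒ q(-4) = (1-q)(-2) ⇒ q = 1/3
P2 indiff ⇒ p·6+(1-p)·6 = p·8+(1-p)·2 ⇒ p(-2) = (1-p)(-4) ⇒ p = 2/3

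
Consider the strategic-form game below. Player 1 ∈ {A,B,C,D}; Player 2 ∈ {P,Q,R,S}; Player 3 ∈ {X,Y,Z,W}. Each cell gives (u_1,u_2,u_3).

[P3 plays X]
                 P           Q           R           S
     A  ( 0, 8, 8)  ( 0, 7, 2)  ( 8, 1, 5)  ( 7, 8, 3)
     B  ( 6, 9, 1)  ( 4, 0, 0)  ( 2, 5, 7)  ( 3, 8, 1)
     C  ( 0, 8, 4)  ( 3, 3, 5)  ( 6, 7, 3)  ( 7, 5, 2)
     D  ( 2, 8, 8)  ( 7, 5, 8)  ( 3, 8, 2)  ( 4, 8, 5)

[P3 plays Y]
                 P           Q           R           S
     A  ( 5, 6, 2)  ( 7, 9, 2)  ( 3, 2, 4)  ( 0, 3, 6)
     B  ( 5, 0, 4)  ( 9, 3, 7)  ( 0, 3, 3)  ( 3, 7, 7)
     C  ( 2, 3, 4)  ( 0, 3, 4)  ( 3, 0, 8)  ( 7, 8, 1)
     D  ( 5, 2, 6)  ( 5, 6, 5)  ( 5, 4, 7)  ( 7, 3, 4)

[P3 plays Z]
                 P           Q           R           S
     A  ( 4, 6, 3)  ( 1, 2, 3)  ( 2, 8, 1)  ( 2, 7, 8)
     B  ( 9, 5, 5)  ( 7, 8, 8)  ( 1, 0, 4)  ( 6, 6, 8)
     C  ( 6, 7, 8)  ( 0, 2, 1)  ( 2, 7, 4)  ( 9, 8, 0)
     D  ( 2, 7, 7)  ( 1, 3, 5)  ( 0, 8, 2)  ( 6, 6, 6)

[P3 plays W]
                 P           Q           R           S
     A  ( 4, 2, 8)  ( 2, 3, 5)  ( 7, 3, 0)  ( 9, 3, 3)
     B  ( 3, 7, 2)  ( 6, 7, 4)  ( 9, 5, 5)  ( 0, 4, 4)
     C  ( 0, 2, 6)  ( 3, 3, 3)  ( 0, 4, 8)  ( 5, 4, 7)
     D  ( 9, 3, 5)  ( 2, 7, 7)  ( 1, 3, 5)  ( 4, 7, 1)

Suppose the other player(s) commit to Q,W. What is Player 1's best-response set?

argmax u_1 = {B}

u_1(A vs Q,W) = 2
u_1(B vs Q,W) = 6
u_1(C vs Q,W) = 3
u_1(D vs Q,W) = 2
max payoff 6 at {B}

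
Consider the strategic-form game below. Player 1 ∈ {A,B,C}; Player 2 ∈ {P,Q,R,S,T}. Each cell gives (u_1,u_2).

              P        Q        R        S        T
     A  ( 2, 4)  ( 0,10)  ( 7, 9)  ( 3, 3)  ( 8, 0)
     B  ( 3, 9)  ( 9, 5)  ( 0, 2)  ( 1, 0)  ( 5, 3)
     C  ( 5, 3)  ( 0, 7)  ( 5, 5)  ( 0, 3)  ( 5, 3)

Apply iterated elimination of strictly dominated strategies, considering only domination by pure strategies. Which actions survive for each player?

Remaining: P1:{B,C} P2:{P,Q}

P2 drop R (Q beats it: A:10>9 B:5>2 C:7>5)
P2 drop S (Q beats it: A:10>3 B:5>0 C:7>3)
P2 drop T (Q beats it: A:10>0 B:5>3 C:7>3)
P1 drop A (B beats it: P:3>2 Q:9>0)
P1→{B,C} P2→{P,Q}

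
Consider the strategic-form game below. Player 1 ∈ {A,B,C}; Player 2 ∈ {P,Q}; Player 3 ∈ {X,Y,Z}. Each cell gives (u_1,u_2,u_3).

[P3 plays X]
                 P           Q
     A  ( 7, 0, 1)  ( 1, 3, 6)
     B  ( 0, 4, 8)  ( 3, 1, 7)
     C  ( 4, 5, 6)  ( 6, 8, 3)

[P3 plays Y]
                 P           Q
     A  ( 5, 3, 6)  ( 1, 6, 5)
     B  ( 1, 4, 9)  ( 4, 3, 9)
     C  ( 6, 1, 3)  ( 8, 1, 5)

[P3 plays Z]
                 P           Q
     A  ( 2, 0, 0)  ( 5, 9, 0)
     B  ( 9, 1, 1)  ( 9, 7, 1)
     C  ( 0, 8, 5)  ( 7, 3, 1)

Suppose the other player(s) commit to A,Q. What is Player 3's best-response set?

BR_3 = {X}

u_3(X vs A,Q) = 6
u_3(Y vs A,Q) = 5
u_3(Z vs A,Q) = 0
max payoff 6 at {X}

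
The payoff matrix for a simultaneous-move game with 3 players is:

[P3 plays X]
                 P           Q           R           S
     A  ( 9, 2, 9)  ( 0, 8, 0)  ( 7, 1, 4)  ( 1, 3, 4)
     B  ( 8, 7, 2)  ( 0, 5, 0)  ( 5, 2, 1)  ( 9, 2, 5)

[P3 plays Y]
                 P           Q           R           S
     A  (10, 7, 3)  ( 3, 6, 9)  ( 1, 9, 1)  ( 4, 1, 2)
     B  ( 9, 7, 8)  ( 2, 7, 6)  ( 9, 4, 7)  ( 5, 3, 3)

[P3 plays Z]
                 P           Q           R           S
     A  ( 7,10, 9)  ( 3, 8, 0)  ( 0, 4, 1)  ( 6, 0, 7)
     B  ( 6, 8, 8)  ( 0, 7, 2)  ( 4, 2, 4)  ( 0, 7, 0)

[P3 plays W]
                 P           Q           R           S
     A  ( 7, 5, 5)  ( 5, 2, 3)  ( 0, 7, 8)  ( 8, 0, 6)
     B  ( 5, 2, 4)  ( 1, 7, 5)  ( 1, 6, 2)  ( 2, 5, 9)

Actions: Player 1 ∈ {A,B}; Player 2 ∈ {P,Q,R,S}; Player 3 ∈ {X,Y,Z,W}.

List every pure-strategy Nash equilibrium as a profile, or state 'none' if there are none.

Nash profiles: (A,P,Z)

(A,P,X): not NE [P2→Q gives 8>2]
(A,P,Y): not NE [P2→R gives 9>7; P3→Z gives 9>3]
(A,P,Z): NE
(A,P,W): not NE [P2→R gives 7>5; P3→Z gives 9>5]
(A,Q,X): not NE [P3→Y gives 9>0]
(A,Q,Y): not NE [P2→R gives 9>6]
(A,Q,Z): not NE [P2→P gives 10>8; P3→Y gives 9>0]
(A,Q,W): not NE [P2→R gives 7>2; P3→Y gives 9>3]
(A,R,X): not NE [P2→Q gives 8>1; P3→W gives 8>4]
(A,R,Y): not NE [P1→B gives 9>1; P3→W gives 8>1]
(A,R,Z): not NE [P1→B gives 4>0; P2→P gives 10>4; P3→W gives 8>1]
(A,R,W): not NE [P1→B gives 1>0]
(A,S,X): not NE [P1→B gives 9>1; P2→Q gives 8>3; P3→Z gives 7>4]
(A,S,Y): not NE [P1→B gives 5>4; P2→R gives 9>1; P3→Z gives 7>2]
(A,S,Z): not NE [P2→P gives 10>0]
(A,S,W): not NE [P2→R gives 7>0; P3→Z gives 7>6]
(B,P,X): not NE [P1→A gives 9>8; P3→Z gives 8>2]
(B,P,Y): not NE [P1→A gives 10>9]
(B,P,Z): not NE [P1→A gives 7>6]
(B,P,W): not NE [P1→A gives 7>5; P2→Q gives 7>2; P3→Z gives 8>4]
(B,Q,X): not NE [P2→P gives 7>5; P3→Y gives 6>0]
(B,Q,Y): not NE [P1→A gives 3>2]
(B,Q,Z): not NE [P1→A gives 3>0; P2→P gives 8>7; P3→Y gives 6>2]
(B,Q,W): not NE [P1→A gives 5>1; P3→Y gives 6>5]
(B,R,X): not NE [P1→A gives 7>5; P2→P gives 7>2; P3→Y gives 7>1]
(B,R,Y): not NE [P2→Q gives 7>4]
(B,R,Z): not NE [P2→P gives 8>2; P3→Y gives 7>4]
(B,R,W): not NE [P2→Q gives 7>6; P3→Y gives 7>2]
(B,S,X): not NE [P2→P gives 7>2; P3→W gives 9>5]
(B,S,Y): not NE [P2→Q gives 7>3; P3→W gives 9>3]
(B,S,Z): not NE [P1→A gives 6>0; P2→P gives 8>7; P3→W gives 9>0]
(B,S,W): not NE [P1→A gives 8>2; P2→Q gives 7>5]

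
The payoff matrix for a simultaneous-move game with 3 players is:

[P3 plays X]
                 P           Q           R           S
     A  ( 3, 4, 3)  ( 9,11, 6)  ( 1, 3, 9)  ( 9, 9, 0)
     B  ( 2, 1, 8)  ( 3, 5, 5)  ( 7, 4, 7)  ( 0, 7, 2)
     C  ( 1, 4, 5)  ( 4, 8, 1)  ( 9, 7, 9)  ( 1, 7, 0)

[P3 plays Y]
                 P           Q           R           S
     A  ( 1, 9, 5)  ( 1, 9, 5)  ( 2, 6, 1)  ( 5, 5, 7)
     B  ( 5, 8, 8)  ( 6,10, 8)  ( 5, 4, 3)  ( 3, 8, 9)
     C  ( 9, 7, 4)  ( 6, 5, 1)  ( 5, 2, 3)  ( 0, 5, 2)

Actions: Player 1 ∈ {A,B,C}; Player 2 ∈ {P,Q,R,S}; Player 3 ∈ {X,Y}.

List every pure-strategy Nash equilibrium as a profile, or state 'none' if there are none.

Nash profiles: (A,Q,X), (B,Q,Y)

(A,P,X): not NE [P2→Q gives 11>4; P3→Y gives 5>3]
(A,P,Y): not NE [P1→C gives 9>1]
(A,Q,X): NE
(A,Q,Y): not NE [P1→C gives 6>1; P3→X gives 6>5]
(A,R,X): not NE [P1→C gives 9>1; P2→Q gives 11>3]
(A,R,Y): not NE [P1→C gives 5>2; P2→Q gives 9>6; P3→X gives 9>1]
(A,S,X): not NE [P2→Q gives 11>9; P3→Y gives 7>0]
(A,S,Y): not NE [P2→Q gives 9>5]
(B,P,X): not NE [P1→A gives 3>2; P2→S gives 7>1]
(B,P,Y): not NE [P1→C gives 9>5; P2→Q gives 10>8]
(B,Q,X): not NE [P1→A gives 9>3; P2→S gives 7>5; P3→Y gives 8>5]
(B,Q,Y): NE
(B,R,X): not NE [P1→C gives 9>7; P2→S gives 7>4]
(B,R,Y): not NE [P2→Q gives 10>4; P3→X gives 7>3]
(B,S,X): not NE [P1→A gives 9>0; P3→Y gives 9>2]
(B,S,Y): not NE [P1→A gives 5>3; P2→Q gives 10>8]
(C,P,X): not NE [P1→A gives 3>1; P2→Q gives 8>4]
(C,P,Y): not NE [P3→X gives 5>4]
(C,Q,X): not NE [P1→A gives 9>4]
(C,Q,Y): not NE [P2→P gives 7>5]
(C,R,X): not NE [P2→Q gives 8>7]
(C,R,Y): not NE [P2→P gives 7>2; P3→X gives 9>3]
(C,S,X): not NE [P1→A gives 9>1; P2→Q gives 8>7; P3→Y gives 2>0]
(C,S,Y): not NE [P1→A gives 5>0; P2→P gives 7>5]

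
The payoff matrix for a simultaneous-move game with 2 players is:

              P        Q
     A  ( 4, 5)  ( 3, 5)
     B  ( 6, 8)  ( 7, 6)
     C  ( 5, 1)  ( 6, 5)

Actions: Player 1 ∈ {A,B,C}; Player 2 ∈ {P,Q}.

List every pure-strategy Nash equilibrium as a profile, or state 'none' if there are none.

NE set: (B,P)

(A,P): not NE [P1→B gives 6>4]
(A,Q): not NE [P1→B gives 7>3]
(B,P): NE
(B,Q): not NE [P2→P gives 8>6]
(C,P): not NE [P1→B gives 6>5; P2→Q gives 5>1]
(C,Q): not NE [P1→B gives 7>6]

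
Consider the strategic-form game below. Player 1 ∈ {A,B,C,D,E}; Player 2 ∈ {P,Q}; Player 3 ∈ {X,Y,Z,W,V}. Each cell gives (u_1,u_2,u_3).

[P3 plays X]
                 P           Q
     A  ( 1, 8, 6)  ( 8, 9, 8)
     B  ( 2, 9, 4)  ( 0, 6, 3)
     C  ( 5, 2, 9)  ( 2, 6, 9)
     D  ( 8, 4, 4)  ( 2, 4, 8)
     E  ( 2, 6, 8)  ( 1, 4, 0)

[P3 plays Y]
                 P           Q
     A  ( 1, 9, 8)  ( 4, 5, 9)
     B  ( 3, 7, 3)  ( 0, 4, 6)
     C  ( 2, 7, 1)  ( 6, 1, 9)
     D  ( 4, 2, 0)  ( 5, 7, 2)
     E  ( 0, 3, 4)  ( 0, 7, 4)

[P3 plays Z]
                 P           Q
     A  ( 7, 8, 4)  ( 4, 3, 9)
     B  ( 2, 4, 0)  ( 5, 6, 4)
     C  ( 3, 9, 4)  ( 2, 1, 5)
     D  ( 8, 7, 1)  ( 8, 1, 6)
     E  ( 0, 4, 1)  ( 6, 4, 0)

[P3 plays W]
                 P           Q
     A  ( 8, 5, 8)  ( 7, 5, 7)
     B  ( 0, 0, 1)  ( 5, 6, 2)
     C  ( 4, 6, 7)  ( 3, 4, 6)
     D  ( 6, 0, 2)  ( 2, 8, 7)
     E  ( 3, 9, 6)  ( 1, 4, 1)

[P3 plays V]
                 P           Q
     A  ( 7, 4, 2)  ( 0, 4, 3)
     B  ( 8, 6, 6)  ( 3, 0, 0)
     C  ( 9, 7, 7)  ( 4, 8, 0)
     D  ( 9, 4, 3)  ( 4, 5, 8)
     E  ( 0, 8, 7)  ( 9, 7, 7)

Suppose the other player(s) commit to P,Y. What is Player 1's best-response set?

u_1(A vs P,Y) = 1
u_1(B vs P,Y) = 3
u_1(C vs P,Y) = 2
u_1(D vs P,Y) = 4
u_1(E vs P,Y) = 0
max payoff 4 at {D}

P1 best: {D}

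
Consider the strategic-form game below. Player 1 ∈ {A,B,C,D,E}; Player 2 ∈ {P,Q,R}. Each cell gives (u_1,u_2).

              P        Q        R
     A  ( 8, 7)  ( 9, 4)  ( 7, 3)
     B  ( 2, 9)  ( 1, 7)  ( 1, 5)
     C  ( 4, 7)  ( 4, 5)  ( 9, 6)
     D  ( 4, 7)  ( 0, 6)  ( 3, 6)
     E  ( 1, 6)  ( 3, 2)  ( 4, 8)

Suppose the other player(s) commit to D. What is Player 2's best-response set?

argmax u_2 = {P}

u_2(P vs D) = 7
u_2(Q vs D) = 6
u_2(R vs D) = 6
max payoff 7 at {P}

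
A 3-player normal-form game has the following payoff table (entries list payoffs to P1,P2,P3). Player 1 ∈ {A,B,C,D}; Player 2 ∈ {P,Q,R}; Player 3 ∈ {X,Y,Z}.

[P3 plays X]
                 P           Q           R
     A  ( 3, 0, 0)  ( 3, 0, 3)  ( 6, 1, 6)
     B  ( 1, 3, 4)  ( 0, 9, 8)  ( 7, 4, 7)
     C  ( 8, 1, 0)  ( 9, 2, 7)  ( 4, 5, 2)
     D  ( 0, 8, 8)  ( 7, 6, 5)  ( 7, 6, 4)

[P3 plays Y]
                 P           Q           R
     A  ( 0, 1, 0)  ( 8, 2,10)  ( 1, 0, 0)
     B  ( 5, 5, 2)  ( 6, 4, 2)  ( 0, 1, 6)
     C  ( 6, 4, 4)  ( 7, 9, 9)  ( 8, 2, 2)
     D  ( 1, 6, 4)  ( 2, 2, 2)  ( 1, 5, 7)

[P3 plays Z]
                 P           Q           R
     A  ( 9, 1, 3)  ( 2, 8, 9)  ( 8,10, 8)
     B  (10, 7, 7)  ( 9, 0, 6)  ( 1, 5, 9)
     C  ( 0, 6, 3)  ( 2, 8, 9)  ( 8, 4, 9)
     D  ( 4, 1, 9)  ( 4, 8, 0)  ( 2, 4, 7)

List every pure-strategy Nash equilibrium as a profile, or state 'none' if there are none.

(A,P,X): not NE [P1→C gives 8>3; P2→R gives 1>0; P3→Z gives 3>0]
(A,P,Y): not NE [P1→C gives 6>0; P2→Q gives 2>1; P3→Z gives 3>0]
(A,P,Z): not NE [P1→B gives 10>9; P2→R gives 10>1]
(A,Q,X): not NE [P1→C gives 9>3; P2→R gives 1>0; P3→Y gives 10>3]
(A,Q,Y): NE
(A,Q,Z): not NE [P1→B gives 9>2; P2→R gives 10>8; P3→Y gives 10>9]
(A,R,X): not NE [P1→D gives 7>6; P3→Z gives 8>6]
(A,R,Y): not NE [P1→C gives 8>1; P2→Q gives 2>0; P3→Z gives 8>0]
(A,R,Z): NE
(B,P,X): not NE [P1→C gives 8>1; P2→Q gives 9>3; P3→Z gives 7>4]
(B,P,Y): not NE [P1→C gives 6>5; P3→Z gives 7>2]
(B,P,Z): NE
(B,Q,X): not NE [P1→C gives 9>0]
(B,Q,Y): not NE [P1→A gives 8>6; P2→P gives 5>4; P3→X gives 8>2]
(B,Q,Z): not NE [P2→P gives 7>0; P3→X gives 8>6]
(B,R,X): not NE [P2→Q gives 9>4; P3→Z gives 9>7]
(B,R,Y): not NE [P1→C gives 8>0; P2→P gives 5>1; P3→Z gives 9>6]
(B,R,Z): not NE [P1→C gives 8>1; P2→P gives 7>5]
(C,P,X): not NE [P2→R gives 5>1; P3→Y gives 4>0]
(C,P,Y): not NE [P2→Q gives 9>4]
(C,P,Z): not NE [P1→B gives 10>0; P2→Q gives 8>6; P3→Y gives 4>3]
(C,Q,X): not NE [P2→R gives 5>2; P3→Z gives 9>7]
(C,Q,Y): not NE [P1→A gives 8>7]
(C,Q,Z): not NE [P1→B gives 9>2]
(C,R,X): not NE [P1→D gives 7>4; P3→Z gives 9>2]
(C,R,Y): not NE [P2→Q gives 9>2; P3→Z gives 9>2]
(C,R,Z): not NE [P2→Q gives 8>4]
(D,P,X): not NE [P1→C gives 8>0; P3→Z gives 9>8]
(D,P,Y): not NE [P1→C gives 6>1; P3→Z gives 9>4]
(D,P,Z): not NE [P1→B gives 10>4; P2→Q gives 8>1]
(D,Q,X): not NE [P1→C gives 9>7; P2→P gives 8>6]
(D,Q,Y): not NE [P1→A gives 8>2; P2→P gives 6>2; P3→X gives 5>2]
(D,Q,Z): not NE [P1→B gives 9>4; P3→X gives 5>0]
(D,R,X): not NE [P2→P gives 8>6; P3→Z gives 7>4]
(D,R,Y): not NE [P1→C gives 8>1; P2→P gives 6>5]
(D,R,Z): not NE [P1→C gives 8>2; P2→Q gives 8>4]

Nash profiles: (A,Q,Y), (A,R,Z), (B,P,Z)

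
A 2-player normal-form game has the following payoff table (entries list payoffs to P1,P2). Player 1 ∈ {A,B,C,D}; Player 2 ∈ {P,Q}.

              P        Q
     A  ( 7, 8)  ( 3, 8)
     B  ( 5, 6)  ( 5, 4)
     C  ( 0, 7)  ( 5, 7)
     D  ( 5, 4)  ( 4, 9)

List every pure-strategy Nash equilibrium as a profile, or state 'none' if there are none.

PSNE = {(A,P), (C,Q)}

(A,P): NE
(A,Q): not NE [P1→C gives 5>3]
(B,P): not NE [P1→A gives 7>5]
(B,Q): not NE [P2→P gives 6>4]
(C,P): not NE [P1→A gives 7>0]
(C,Q): NE
(D,P): not NE [P1→A gives 7>5; P2→Q gives 9>4]
(D,Q): not NE [P1→C gives 5>4]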